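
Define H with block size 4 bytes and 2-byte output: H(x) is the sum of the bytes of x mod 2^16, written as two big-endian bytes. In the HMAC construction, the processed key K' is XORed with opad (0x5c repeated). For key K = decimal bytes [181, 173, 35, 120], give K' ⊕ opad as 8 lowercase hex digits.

e9f17f24

Key decimal bytes [181, 173, 35, 120] = b5 ad 23 78 is exactly B = 4 bytes: K' = b5 ad 23 78.
XOR each byte with 0x5c: b5⊕5c=e9, ad⊕5c=f1, 23⊕5c=7f, 78⊕5c=24.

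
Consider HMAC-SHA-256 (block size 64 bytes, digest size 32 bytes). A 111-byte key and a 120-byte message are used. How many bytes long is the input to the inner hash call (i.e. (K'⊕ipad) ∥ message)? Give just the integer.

184

Key is 111 > 64 bytes, so it is hashed to 32 bytes then zero-padded to 64: |K'| = 64.
Inner input = (K'⊕ipad) ∥ m → 64 + 120 = 184 bytes.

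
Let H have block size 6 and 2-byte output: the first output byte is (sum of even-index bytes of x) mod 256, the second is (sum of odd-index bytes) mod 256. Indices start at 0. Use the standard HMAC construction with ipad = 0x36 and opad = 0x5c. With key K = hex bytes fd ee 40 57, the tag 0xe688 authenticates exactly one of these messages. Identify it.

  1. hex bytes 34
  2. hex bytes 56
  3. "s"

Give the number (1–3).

2

Key hex bytes fd ee 40 57 is 4 bytes ≤ B = 6; zero-pad to 6 bytes: K' = fd ee 40 57 00 00.
K' ⊕ ipad = cb d8 76 61 36 36; K' ⊕ opad = a1 b2 1c 0b 5c 5c.
m1: inner = H(cb d8 76 61 36 36 34) = ab 6f; tag = H(a1 b2 1c 0b 5c 5c ab 6f) = c488
m2: inner = H(cb d8 76 61 36 36 56) = cd 6f; tag = H(a1 b2 1c 0b 5c 5c cd 6f) = e688 ← matches
m3: inner = H(cb d8 76 61 36 36 73) = ea 6f; tag = H(a1 b2 1c 0b 5c 5c ea 6f) = 0388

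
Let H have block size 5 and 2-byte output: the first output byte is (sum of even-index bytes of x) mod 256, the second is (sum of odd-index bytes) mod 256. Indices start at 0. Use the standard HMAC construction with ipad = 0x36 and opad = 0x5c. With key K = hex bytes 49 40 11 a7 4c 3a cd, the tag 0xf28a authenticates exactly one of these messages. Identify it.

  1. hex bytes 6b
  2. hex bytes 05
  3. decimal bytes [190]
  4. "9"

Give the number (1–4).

Key hex bytes 49 40 11 a7 4c 3a cd is 7 bytes > B = 5, so hash it first: H(key) = 73 21, then zero-pad to 5 bytes: K' = 73 21 00 00 00.
K' ⊕ ipad = 45 17 36 36 36; K' ⊕ opad = 2f 7d 5c 5c 5c.
m1: inner = H(45 17 36 36 36 6b) = b1 b8; tag = H(2f 7d 5c 5c 5c b1 b8) = 9f8a
m2: inner = H(45 17 36 36 36 05) = b1 52; tag = H(2f 7d 5c 5c 5c b1 52) = 398a
m3: inner = H(45 17 36 36 36 be) = b1 0b; tag = H(2f 7d 5c 5c 5c b1 0b) = f28a ← matches
m4: inner = H(45 17 36 36 36 39) = b1 86; tag = H(2f 7d 5c 5c 5c b1 86) = 6d8a

3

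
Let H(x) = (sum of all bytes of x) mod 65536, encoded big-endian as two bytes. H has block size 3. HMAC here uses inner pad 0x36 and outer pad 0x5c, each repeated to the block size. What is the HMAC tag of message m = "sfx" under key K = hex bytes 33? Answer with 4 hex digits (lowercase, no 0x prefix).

01ea

Key hex bytes 33 is 1 byte ≤ B = 3; zero-pad to 3 bytes: K' = 33 00 00.
K' ⊕ ipad = 05 36 36.  K' ⊕ opad = 6f 5c 5c.
Inner input = (K'⊕ipad) ∥ m = 05 36 36 ∥ 73 66 78.
Inner hash: sum = 5+54+54+115+102+120 = 450 → 01 c2.
Outer input = (K'⊕opad) ∥ inner = 6f 5c 5c ∥ 01 c2.
Outer hash (tag): sum = 111+92+92+1+194 = 490 → 01 ea.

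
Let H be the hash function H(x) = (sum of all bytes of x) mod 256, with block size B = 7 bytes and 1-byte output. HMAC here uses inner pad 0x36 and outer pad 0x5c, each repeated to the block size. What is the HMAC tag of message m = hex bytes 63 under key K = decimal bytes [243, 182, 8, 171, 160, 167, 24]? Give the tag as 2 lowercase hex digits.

Key decimal bytes [243, 182, 8, 171, 160, 167, 24] = f3 b6 08 ab a0 a7 18 is exactly B = 7 bytes: K' = f3 b6 08 ab a0 a7 18.
K' ⊕ ipad = c5 80 3e 9d 96 91 2e.  K' ⊕ opad = af ea 54 f7 fc fb 44.
Inner input = (K'⊕ipad) ∥ m = c5 80 3e 9d 96 91 2e ∥ 63.
Inner hash: sum = 197+128+62+157+150+145+46+99 = 984; mod 256 = 216 → d8.
Outer input = (K'⊕opad) ∥ inner = af ea 54 f7 fc fb 44 ∥ d8.
Outer hash (tag): sum = 175+234+84+247+252+251+68+216 = 1527; mod 256 = 247 → f7.

f7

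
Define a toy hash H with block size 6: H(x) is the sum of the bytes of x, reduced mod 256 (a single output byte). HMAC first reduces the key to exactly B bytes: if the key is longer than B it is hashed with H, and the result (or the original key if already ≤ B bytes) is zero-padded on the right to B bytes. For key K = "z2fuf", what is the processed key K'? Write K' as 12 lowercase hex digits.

Key "z2fuf" = 7a 32 66 75 66 is 5 bytes ≤ B = 6; zero-pad to 6 bytes: K' = 7a 32 66 75 66 00.

7a3266756600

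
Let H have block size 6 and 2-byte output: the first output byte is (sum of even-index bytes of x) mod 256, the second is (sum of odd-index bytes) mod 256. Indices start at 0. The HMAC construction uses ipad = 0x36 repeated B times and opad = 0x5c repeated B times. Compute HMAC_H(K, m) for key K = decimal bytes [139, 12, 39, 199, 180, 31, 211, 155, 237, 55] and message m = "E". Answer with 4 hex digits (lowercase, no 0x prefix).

f3ae

Key decimal bytes [139, 12, 39, 199, 180, 31, 211, 155, 237, 55] = 8b 0c 27 c7 b4 1f d3 9b ed 37 is 10 bytes > B = 6, so hash it first: H(key) = 26 c4, then zero-pad to 6 bytes: K' = 26 c4 00 00 00 00.
K' ⊕ ipad = 10 f2 36 36 36 36.  K' ⊕ opad = 7a 98 5c 5c 5c 5c.
Inner input = (K'⊕ipad) ∥ m = 10 f2 36 36 36 36 ∥ 45.
Inner hash: even-index sum = 193 mod 256 = 193; odd-index sum = 350 mod 256 = 94 → c1 5e.
Outer input = (K'⊕opad) ∥ inner = 7a 98 5c 5c 5c 5c ∥ c1 5e.
Outer hash (tag): even-index sum = 499 mod 256 = 243; odd-index sum = 430 mod 256 = 174 → f3 ae.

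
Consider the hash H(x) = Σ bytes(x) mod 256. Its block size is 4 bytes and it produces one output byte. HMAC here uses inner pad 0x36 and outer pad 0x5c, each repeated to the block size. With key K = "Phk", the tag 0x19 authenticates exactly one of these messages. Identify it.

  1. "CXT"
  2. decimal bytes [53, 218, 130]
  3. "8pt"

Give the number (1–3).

1

Key "Phk" = 50 68 6b is 3 bytes ≤ B = 4; zero-pad to 4 bytes: K' = 50 68 6b 00.
K' ⊕ ipad = 66 5e 5d 36; K' ⊕ opad = 0c 34 37 5c.
m1: inner = H(66 5e 5d 36 43 58 54) = 46; tag = H(0c 34 37 5c 46) = 19 ← matches
m2: inner = H(66 5e 5d 36 35 da 82) = e8; tag = H(0c 34 37 5c e8) = bb
m3: inner = H(66 5e 5d 36 38 70 74) = 73; tag = H(0c 34 37 5c 73) = 46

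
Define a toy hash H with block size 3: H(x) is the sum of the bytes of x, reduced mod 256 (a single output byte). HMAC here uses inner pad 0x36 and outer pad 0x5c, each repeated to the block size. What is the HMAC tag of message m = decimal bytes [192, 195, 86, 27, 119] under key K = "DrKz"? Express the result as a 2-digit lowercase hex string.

03

Key "DrKz" = 44 72 4b 7a is 4 bytes > B = 3, so hash it first: H(key) = 7b, then zero-pad to 3 bytes: K' = 7b 00 00.
K' ⊕ ipad = 4d 36 36.  K' ⊕ opad = 27 5c 5c.
Inner input = (K'⊕ipad) ∥ m = 4d 36 36 ∥ c0 c3 56 1b 77.
Inner hash: sum = 77+54+54+192+195+86+27+119 = 804; mod 256 = 36 → 24.
Outer input = (K'⊕opad) ∥ inner = 27 5c 5c ∥ 24.
Outer hash (tag): sum = 39+92+92+36 = 259; mod 256 = 3 → 03.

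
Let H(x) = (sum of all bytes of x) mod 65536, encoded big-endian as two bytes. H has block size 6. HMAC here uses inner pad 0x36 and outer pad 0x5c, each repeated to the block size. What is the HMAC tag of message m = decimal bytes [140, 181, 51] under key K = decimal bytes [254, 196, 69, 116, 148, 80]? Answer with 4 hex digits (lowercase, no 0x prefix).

033e

Key decimal bytes [254, 196, 69, 116, 148, 80] = fe c4 45 74 94 50 is exactly B = 6 bytes: K' = fe c4 45 74 94 50.
K' ⊕ ipad = c8 f2 73 42 a2 66.  K' ⊕ opad = a2 98 19 28 c8 0c.
Inner input = (K'⊕ipad) ∥ m = c8 f2 73 42 a2 66 ∥ 8c b5 33.
Inner hash: sum = 200+242+115+66+162+102+140+181+51 = 1259 → 04 eb.
Outer input = (K'⊕opad) ∥ inner = a2 98 19 28 c8 0c ∥ 04 eb.
Outer hash (tag): sum = 162+152+25+40+200+12+4+235 = 830 → 03 3e.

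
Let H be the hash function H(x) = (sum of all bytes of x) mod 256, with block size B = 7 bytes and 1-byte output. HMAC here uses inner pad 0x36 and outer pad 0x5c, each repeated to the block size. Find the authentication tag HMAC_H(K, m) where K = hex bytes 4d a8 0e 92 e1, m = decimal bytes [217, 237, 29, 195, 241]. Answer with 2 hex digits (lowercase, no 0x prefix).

Key hex bytes 4d a8 0e 92 e1 is 5 bytes ≤ B = 7; zero-pad to 7 bytes: K' = 4d a8 0e 92 e1 00 00.
K' ⊕ ipad = 7b 9e 38 a4 d7 36 36.  K' ⊕ opad = 11 f4 52 ce bd 5c 5c.
Inner input = (K'⊕ipad) ∥ m = 7b 9e 38 a4 d7 36 36 ∥ d9 ed 1d c3 f1.
Inner hash: sum = 123+158+56+164+215+54+54+217+237+29+195+241 = 1743; mod 256 = 207 → cf.
Outer input = (K'⊕opad) ∥ inner = 11 f4 52 ce bd 5c 5c ∥ cf.
Outer hash (tag): sum = 17+244+82+206+189+92+92+207 = 1129; mod 256 = 105 → 69.

69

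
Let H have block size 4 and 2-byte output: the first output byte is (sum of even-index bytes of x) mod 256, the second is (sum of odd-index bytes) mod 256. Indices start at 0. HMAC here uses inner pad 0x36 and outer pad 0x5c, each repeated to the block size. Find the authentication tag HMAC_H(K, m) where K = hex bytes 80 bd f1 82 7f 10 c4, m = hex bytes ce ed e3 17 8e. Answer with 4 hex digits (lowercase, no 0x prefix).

3b22

Key hex bytes 80 bd f1 82 7f 10 c4 is 7 bytes > B = 4, so hash it first: H(key) = b4 4f, then zero-pad to 4 bytes: K' = b4 4f 00 00.
K' ⊕ ipad = 82 79 36 36.  K' ⊕ opad = e8 13 5c 5c.
Inner input = (K'⊕ipad) ∥ m = 82 79 36 36 ∥ ce ed e3 17 8e.
Inner hash: even-index sum = 759 mod 256 = 247; odd-index sum = 435 mod 256 = 179 → f7 b3.
Outer input = (K'⊕opad) ∥ inner = e8 13 5c 5c ∥ f7 b3.
Outer hash (tag): even-index sum = 571 mod 256 = 59; odd-index sum = 290 mod 256 = 34 → 3b 22.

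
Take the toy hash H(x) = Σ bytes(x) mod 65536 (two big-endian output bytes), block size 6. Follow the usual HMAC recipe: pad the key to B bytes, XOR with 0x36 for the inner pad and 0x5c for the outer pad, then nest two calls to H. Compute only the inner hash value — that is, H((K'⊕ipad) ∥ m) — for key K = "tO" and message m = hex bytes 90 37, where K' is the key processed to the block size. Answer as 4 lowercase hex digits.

Key "tO" = 74 4f is 2 bytes ≤ B = 6; zero-pad to 6 bytes: K' = 74 4f 00 00 00 00.
K' ⊕ ipad = 42 79 36 36 36 36.
Inner input = 42 79 36 36 36 36 ∥ 90 37.
Inner hash: sum = 66+121+54+54+54+54+144+55 = 602 → 02 5a.

025a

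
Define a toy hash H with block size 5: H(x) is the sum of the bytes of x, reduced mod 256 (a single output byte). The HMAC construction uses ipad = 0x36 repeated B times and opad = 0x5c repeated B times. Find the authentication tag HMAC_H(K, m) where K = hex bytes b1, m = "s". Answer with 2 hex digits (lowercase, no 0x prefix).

Key hex bytes b1 is 1 byte ≤ B = 5; zero-pad to 5 bytes: K' = b1 00 00 00 00.
K' ⊕ ipad = 87 36 36 36 36.  K' ⊕ opad = ed 5c 5c 5c 5c.
Inner input = (K'⊕ipad) ∥ m = 87 36 36 36 36 ∥ 73.
Inner hash: sum = 135+54+54+54+54+115 = 466; mod 256 = 210 → d2.
Outer input = (K'⊕opad) ∥ inner = ed 5c 5c 5c 5c ∥ d2.
Outer hash (tag): sum = 237+92+92+92+92+210 = 815; mod 256 = 47 → 2f.

2f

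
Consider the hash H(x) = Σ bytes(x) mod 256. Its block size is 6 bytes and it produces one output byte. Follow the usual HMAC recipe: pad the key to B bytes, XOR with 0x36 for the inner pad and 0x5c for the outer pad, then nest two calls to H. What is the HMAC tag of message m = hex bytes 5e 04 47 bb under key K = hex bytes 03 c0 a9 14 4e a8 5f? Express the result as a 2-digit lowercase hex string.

Key hex bytes 03 c0 a9 14 4e a8 5f is 7 bytes > B = 6, so hash it first: H(key) = d5, then zero-pad to 6 bytes: K' = d5 00 00 00 00 00.
K' ⊕ ipad = e3 36 36 36 36 36.  K' ⊕ opad = 89 5c 5c 5c 5c 5c.
Inner input = (K'⊕ipad) ∥ m = e3 36 36 36 36 36 ∥ 5e 04 47 bb.
Inner hash: sum = 227+54+54+54+54+54+94+4+71+187 = 853; mod 256 = 85 → 55.
Outer input = (K'⊕opad) ∥ inner = 89 5c 5c 5c 5c 5c ∥ 55.
Outer hash (tag): sum = 137+92+92+92+92+92+85 = 682; mod 256 = 170 → aa.

aa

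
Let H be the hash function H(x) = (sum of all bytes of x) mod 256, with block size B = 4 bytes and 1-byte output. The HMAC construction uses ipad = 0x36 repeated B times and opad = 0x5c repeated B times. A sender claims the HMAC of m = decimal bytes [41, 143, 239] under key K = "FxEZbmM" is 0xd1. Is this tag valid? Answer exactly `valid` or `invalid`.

Key "FxEZbmM" = 46 78 45 5a 62 6d 4d is 7 bytes > B = 4, so hash it first: H(key) = 79, then zero-pad to 4 bytes: K' = 79 00 00 00.
K' ⊕ ipad = 4f 36 36 36; K' ⊕ opad = 25 5c 5c 5c.
Inner hash: sum = 79+54+54+54+41+143+239 = 664; mod 256 = 152 → 98.
Outer hash (recomputed tag): sum = 37+92+92+92+152 = 465; mod 256 = 209 → d1.
Recomputed tag = d1; claimed = d1 → match.

valid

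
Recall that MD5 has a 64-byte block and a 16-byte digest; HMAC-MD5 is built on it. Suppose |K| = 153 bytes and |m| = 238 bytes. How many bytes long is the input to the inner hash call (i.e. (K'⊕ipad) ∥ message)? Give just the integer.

302

Key is 153 > 64 bytes, so it is hashed to 16 bytes then zero-padded to 64: |K'| = 64.
Inner input = (K'⊕ipad) ∥ m → 64 + 238 = 302 bytes.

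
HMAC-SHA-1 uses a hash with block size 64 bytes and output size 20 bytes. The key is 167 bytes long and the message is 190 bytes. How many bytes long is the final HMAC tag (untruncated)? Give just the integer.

20

The tag is one SHA-1 digest: 20 bytes.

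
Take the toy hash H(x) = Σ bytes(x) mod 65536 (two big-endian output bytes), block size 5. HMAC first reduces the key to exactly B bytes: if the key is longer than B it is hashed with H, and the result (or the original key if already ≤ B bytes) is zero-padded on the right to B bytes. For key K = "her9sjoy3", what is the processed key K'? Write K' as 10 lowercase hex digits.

|K| = 9 > B = 5, so first hash the key.
H(K): sum = 104+101+114+57+115+106+111+121+51 = 880 → 03 70.
Zero-pad H(K) = 03 70 to 5 bytes: K' = 03 70 00 00 00.

0370000000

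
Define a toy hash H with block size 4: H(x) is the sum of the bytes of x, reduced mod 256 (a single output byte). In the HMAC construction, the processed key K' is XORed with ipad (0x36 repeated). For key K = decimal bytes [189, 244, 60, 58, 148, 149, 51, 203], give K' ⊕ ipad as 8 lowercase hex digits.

Key decimal bytes [189, 244, 60, 58, 148, 149, 51, 203] = bd f4 3c 3a 94 95 33 cb is 8 bytes > B = 4, so hash it first: H(key) = 4e, then zero-pad to 4 bytes: K' = 4e 00 00 00.
XOR each byte with 0x36: 4e⊕36=78, 00⊕36=36, 00⊕36=36, 00⊕36=36.

78363636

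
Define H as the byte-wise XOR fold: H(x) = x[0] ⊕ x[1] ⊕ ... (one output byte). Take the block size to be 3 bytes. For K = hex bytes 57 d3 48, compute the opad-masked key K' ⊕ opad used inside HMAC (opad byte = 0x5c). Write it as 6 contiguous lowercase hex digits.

0b8f14

Key hex bytes 57 d3 48 is exactly B = 3 bytes: K' = 57 d3 48.
XOR each byte with 0x5c: 57⊕5c=0b, d3⊕5c=8f, 48⊕5c=14.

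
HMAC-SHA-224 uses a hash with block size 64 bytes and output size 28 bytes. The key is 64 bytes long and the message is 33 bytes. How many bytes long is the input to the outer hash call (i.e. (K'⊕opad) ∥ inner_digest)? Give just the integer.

92

Key is 64 ≤ 64 bytes, zero-padded: |K'| = 64.
Outer input = (K'⊕opad) ∥ H(inner) → 64 + 28 = 92 bytes.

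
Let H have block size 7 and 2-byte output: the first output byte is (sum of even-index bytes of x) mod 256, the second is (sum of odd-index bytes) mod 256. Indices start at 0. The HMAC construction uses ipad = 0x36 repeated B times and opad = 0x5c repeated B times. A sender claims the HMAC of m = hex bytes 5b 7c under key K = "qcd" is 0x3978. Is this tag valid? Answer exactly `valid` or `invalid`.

Key "qcd" = 71 63 64 is 3 bytes ≤ B = 7; zero-pad to 7 bytes: K' = 71 63 64 00 00 00 00.
K' ⊕ ipad = 47 55 52 36 36 36 36; K' ⊕ opad = 2d 3f 38 5c 5c 5c 5c.
Inner hash: even-index sum = 385 mod 256 = 129; odd-index sum = 284 mod 256 = 28 → 81 1c.
Outer hash (recomputed tag): even-index sum = 313 mod 256 = 57; odd-index sum = 376 mod 256 = 120 → 39 78.
Recomputed tag = 3978; claimed = 3978 → match.

valid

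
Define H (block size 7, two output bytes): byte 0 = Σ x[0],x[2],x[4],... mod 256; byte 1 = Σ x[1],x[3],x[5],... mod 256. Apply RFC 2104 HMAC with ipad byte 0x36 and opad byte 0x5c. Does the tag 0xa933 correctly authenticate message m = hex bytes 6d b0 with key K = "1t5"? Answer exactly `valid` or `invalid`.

Key "1t5" = 31 74 35 is 3 bytes ≤ B = 7; zero-pad to 7 bytes: K' = 31 74 35 00 00 00 00.
K' ⊕ ipad = 07 42 03 36 36 36 36; K' ⊕ opad = 6d 28 69 5c 5c 5c 5c.
Inner hash: even-index sum = 294 mod 256 = 38; odd-index sum = 283 mod 256 = 27 → 26 1b.
Outer hash (recomputed tag): even-index sum = 425 mod 256 = 169; odd-index sum = 262 mod 256 = 6 → a9 06.
Recomputed tag = a906; claimed = a933 → mismatch.

invalid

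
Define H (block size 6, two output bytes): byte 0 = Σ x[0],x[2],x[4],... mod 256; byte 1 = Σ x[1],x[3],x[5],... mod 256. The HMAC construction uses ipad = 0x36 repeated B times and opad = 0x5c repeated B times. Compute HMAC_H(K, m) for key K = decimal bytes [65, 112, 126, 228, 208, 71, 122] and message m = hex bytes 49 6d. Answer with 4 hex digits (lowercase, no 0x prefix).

0105

Key decimal bytes [65, 112, 126, 228, 208, 71, 122] = 41 70 7e e4 d0 47 7a is 7 bytes > B = 6, so hash it first: H(key) = 09 9b, then zero-pad to 6 bytes: K' = 09 9b 00 00 00 00.
K' ⊕ ipad = 3f ad 36 36 36 36.  K' ⊕ opad = 55 c7 5c 5c 5c 5c.
Inner input = (K'⊕ipad) ∥ m = 3f ad 36 36 36 36 ∥ 49 6d.
Inner hash: even-index sum = 244 mod 256 = 244; odd-index sum = 390 mod 256 = 134 → f4 86.
Outer input = (K'⊕opad) ∥ inner = 55 c7 5c 5c 5c 5c ∥ f4 86.
Outer hash (tag): even-index sum = 513 mod 256 = 1; odd-index sum = 517 mod 256 = 5 → 01 05.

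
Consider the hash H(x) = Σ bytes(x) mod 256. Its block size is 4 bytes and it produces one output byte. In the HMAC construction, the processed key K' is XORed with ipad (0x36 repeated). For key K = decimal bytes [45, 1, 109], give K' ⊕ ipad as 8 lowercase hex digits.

Key decimal bytes [45, 1, 109] = 2d 01 6d is 3 bytes ≤ B = 4; zero-pad to 4 bytes: K' = 2d 01 6d 00.
XOR each byte with 0x36: 2d⊕36=1b, 01⊕36=37, 6d⊕36=5b, 00⊕36=36.

1b375b36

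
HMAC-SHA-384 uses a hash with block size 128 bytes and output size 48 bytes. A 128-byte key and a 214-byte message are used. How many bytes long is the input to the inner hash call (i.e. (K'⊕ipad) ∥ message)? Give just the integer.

342

Key is 128 ≤ 128 bytes, zero-padded: |K'| = 128.
Inner input = (K'⊕ipad) ∥ m → 128 + 214 = 342 bytes.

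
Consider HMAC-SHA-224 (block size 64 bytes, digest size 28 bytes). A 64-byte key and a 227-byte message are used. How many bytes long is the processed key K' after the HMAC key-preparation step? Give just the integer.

Key is 64 ≤ 64 bytes, zero-padded: |K'| = 64.

64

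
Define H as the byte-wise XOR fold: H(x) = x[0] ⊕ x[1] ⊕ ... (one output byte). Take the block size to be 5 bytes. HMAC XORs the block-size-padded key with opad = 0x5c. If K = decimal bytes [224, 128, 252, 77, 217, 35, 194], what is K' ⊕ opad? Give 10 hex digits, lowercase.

Key decimal bytes [224, 128, 252, 77, 217, 35, 194] = e0 80 fc 4d d9 23 c2 is 7 bytes > B = 5, so hash it first: H(key) = e9, then zero-pad to 5 bytes: K' = e9 00 00 00 00.
XOR each byte with 0x5c: e9⊕5c=b5, 00⊕5c=5c, 00⊕5c=5c, 00⊕5c=5c, 00⊕5c=5c.

b55c5c5c5c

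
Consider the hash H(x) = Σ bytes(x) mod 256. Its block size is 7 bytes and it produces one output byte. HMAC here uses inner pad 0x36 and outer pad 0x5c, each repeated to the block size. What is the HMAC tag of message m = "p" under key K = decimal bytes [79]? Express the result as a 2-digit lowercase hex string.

Key decimal bytes [79] = 4f is 1 byte ≤ B = 7; zero-pad to 7 bytes: K' = 4f 00 00 00 00 00 00.
K' ⊕ ipad = 79 36 36 36 36 36 36.  K' ⊕ opad = 13 5c 5c 5c 5c 5c 5c.
Inner input = (K'⊕ipad) ∥ m = 79 36 36 36 36 36 36 ∥ 70.
Inner hash: sum = 121+54+54+54+54+54+54+112 = 557; mod 256 = 45 → 2d.
Outer input = (K'⊕opad) ∥ inner = 13 5c 5c 5c 5c 5c 5c ∥ 2d.
Outer hash (tag): sum = 19+92+92+92+92+92+92+45 = 616; mod 256 = 104 → 68.

68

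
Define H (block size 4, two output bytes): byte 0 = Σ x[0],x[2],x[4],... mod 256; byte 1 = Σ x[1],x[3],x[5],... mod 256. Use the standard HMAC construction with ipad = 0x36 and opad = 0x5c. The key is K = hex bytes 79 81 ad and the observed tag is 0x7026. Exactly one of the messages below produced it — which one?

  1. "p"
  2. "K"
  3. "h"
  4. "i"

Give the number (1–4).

1

Key hex bytes 79 81 ad is 3 bytes ≤ B = 4; zero-pad to 4 bytes: K' = 79 81 ad 00.
K' ⊕ ipad = 4f b7 9b 36; K' ⊕ opad = 25 dd f1 5c.
m1: inner = H(4f b7 9b 36 70) = 5a ed; tag = H(25 dd f1 5c 5a ed) = 7026 ← matches
m2: inner = H(4f b7 9b 36 4b) = 35 ed; tag = H(25 dd f1 5c 35 ed) = 4b26
m3: inner = H(4f b7 9b 36 68) = 52 ed; tag = H(25 dd f1 5c 52 ed) = 6826
m4: inner = H(4f b7 9b 36 69) = 53 ed; tag = H(25 dd f1 5c 53 ed) = 6926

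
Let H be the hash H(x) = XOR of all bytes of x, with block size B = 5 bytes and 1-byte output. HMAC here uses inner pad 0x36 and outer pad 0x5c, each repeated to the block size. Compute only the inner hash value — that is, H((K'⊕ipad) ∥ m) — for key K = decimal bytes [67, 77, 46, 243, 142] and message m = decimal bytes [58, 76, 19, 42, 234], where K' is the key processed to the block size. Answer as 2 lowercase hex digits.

Key decimal bytes [67, 77, 46, 243, 142] = 43 4d 2e f3 8e is exactly B = 5 bytes: K' = 43 4d 2e f3 8e.
K' ⊕ ipad = 75 7b 18 c5 b8.
Inner input = 75 7b 18 c5 b8 ∥ 3a 4c 13 2a ea.
Inner hash: XOR 75⊕7b⊕18⊕c5⊕b8⊕3a⊕4c⊕13⊕2a⊕ea = ce.

ce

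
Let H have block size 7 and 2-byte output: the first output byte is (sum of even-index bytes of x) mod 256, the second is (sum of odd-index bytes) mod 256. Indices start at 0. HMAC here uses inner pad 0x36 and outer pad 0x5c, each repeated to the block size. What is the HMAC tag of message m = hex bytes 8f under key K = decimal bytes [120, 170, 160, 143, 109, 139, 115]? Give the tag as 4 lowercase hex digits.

2124

Key decimal bytes [120, 170, 160, 143, 109, 139, 115] = 78 aa a0 8f 6d 8b 73 is exactly B = 7 bytes: K' = 78 aa a0 8f 6d 8b 73.
K' ⊕ ipad = 4e 9c 96 b9 5b bd 45.  K' ⊕ opad = 24 f6 fc d3 31 d7 2f.
Inner input = (K'⊕ipad) ∥ m = 4e 9c 96 b9 5b bd 45 ∥ 8f.
Inner hash: even-index sum = 388 mod 256 = 132; odd-index sum = 673 mod 256 = 161 → 84 a1.
Outer input = (K'⊕opad) ∥ inner = 24 f6 fc d3 31 d7 2f ∥ 84 a1.
Outer hash (tag): even-index sum = 545 mod 256 = 33; odd-index sum = 804 mod 256 = 36 → 21 24.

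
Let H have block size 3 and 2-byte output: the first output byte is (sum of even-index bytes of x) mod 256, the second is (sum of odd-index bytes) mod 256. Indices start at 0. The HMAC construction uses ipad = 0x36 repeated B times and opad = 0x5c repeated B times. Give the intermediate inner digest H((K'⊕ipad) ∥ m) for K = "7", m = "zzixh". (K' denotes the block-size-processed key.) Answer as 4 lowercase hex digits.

2981

Key "7" = 37 is 1 byte ≤ B = 3; zero-pad to 3 bytes: K' = 37 00 00.
K' ⊕ ipad = 01 36 36.
Inner input = 01 36 36 ∥ 7a 7a 69 78 68.
Inner hash: even-index sum = 297 mod 256 = 41; odd-index sum = 385 mod 256 = 129 → 29 81.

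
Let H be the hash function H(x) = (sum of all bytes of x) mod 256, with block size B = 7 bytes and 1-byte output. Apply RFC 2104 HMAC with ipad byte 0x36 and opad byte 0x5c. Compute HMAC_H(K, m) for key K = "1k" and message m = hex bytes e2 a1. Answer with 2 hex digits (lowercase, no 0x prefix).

65

Key "1k" = 31 6b is 2 bytes ≤ B = 7; zero-pad to 7 bytes: K' = 31 6b 00 00 00 00 00.
K' ⊕ ipad = 07 5d 36 36 36 36 36.  K' ⊕ opad = 6d 37 5c 5c 5c 5c 5c.
Inner input = (K'⊕ipad) ∥ m = 07 5d 36 36 36 36 36 ∥ e2 a1.
Inner hash: sum = 7+93+54+54+54+54+54+226+161 = 757; mod 256 = 245 → f5.
Outer input = (K'⊕opad) ∥ inner = 6d 37 5c 5c 5c 5c 5c ∥ f5.
Outer hash (tag): sum = 109+55+92+92+92+92+92+245 = 869; mod 256 = 101 → 65.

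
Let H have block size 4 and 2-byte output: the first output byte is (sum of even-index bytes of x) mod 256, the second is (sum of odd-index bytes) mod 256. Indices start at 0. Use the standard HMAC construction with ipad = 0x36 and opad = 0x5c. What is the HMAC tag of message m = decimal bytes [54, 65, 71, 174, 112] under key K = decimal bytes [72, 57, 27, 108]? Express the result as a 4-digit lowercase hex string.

Key decimal bytes [72, 57, 27, 108] = 48 39 1b 6c is exactly B = 4 bytes: K' = 48 39 1b 6c.
K' ⊕ ipad = 7e 0f 2d 5a.  K' ⊕ opad = 14 65 47 30.
Inner input = (K'⊕ipad) ∥ m = 7e 0f 2d 5a ∥ 36 41 47 ae 70.
Inner hash: even-index sum = 408 mod 256 = 152; odd-index sum = 344 mod 256 = 88 → 98 58.
Outer input = (K'⊕opad) ∥ inner = 14 65 47 30 ∥ 98 58.
Outer hash (tag): even-index sum = 243 mod 256 = 243; odd-index sum = 237 mod 256 = 237 → f3 ed.

f3ed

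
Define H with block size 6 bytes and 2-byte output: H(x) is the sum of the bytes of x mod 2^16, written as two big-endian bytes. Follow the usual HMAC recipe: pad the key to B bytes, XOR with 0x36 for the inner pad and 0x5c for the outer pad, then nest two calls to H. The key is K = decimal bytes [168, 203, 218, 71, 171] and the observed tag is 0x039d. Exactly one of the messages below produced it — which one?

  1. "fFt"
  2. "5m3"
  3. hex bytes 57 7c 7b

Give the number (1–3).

3

Key decimal bytes [168, 203, 218, 71, 171] = a8 cb da 47 ab is 5 bytes ≤ B = 6; zero-pad to 6 bytes: K' = a8 cb da 47 ab 00.
K' ⊕ ipad = 9e fd ec 71 9d 36; K' ⊕ opad = f4 97 86 1b f7 5c.
m1: inner = H(9e fd ec 71 9d 36 66 46 74) = 04 eb; tag = H(f4 97 86 1b f7 5c 04 eb) = 046e
m2: inner = H(9e fd ec 71 9d 36 35 6d 33) = 04 a0; tag = H(f4 97 86 1b f7 5c 04 a0) = 0423
m3: inner = H(9e fd ec 71 9d 36 57 7c 7b) = 05 19; tag = H(f4 97 86 1b f7 5c 05 19) = 039d ← matches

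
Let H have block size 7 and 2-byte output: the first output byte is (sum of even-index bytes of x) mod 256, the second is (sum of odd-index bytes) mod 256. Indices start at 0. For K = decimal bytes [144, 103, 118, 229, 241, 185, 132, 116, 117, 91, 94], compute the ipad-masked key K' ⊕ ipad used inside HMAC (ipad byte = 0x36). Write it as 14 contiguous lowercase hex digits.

78e23636363636

Key decimal bytes [144, 103, 118, 229, 241, 185, 132, 116, 117, 91, 94] = 90 67 76 e5 f1 b9 84 74 75 5b 5e is 11 bytes > B = 7, so hash it first: H(key) = 4e d4, then zero-pad to 7 bytes: K' = 4e d4 00 00 00 00 00.
XOR each byte with 0x36: 4e⊕36=78, d4⊕36=e2, 00⊕36=36, 00⊕36=36, 00⊕36=36, 00⊕36=36, 00⊕36=36.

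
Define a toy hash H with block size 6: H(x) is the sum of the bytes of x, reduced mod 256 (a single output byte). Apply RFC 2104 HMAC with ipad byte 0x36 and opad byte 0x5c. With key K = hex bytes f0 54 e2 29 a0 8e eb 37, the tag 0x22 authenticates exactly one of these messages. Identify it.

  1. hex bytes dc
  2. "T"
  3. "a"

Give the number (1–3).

1

Key hex bytes f0 54 e2 29 a0 8e eb 37 is 8 bytes > B = 6, so hash it first: H(key) = 9f, then zero-pad to 6 bytes: K' = 9f 00 00 00 00 00.
K' ⊕ ipad = a9 36 36 36 36 36; K' ⊕ opad = c3 5c 5c 5c 5c 5c.
m1: inner = H(a9 36 36 36 36 36 dc) = 93; tag = H(c3 5c 5c 5c 5c 5c 93) = 22 ← matches
m2: inner = H(a9 36 36 36 36 36 54) = 0b; tag = H(c3 5c 5c 5c 5c 5c 0b) = 9a
m3: inner = H(a9 36 36 36 36 36 61) = 18; tag = H(c3 5c 5c 5c 5c 5c 18) = a7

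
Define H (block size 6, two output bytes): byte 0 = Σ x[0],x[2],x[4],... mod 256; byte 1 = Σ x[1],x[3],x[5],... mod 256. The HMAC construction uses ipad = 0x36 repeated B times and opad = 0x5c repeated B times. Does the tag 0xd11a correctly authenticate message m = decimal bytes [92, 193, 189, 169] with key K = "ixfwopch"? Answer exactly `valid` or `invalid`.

valid

Key "ixfwopch" = 69 78 66 77 6f 70 63 68 is 8 bytes > B = 6, so hash it first: H(key) = a1 c7, then zero-pad to 6 bytes: K' = a1 c7 00 00 00 00.
K' ⊕ ipad = 97 f1 36 36 36 36; K' ⊕ opad = fd 9b 5c 5c 5c 5c.
Inner hash: even-index sum = 540 mod 256 = 28; odd-index sum = 711 mod 256 = 199 → 1c c7.
Outer hash (recomputed tag): even-index sum = 465 mod 256 = 209; odd-index sum = 538 mod 256 = 26 → d1 1a.
Recomputed tag = d11a; claimed = d11a → match.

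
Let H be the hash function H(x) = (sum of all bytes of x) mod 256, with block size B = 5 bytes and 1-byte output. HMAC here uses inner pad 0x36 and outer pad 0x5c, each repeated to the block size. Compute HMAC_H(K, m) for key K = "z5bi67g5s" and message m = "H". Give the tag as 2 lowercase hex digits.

fa

Key "z5bi67g5s" = 7a 35 62 69 36 37 67 35 73 is 9 bytes > B = 5, so hash it first: H(key) = f6, then zero-pad to 5 bytes: K' = f6 00 00 00 00.
K' ⊕ ipad = c0 36 36 36 36.  K' ⊕ opad = aa 5c 5c 5c 5c.
Inner input = (K'⊕ipad) ∥ m = c0 36 36 36 36 ∥ 48.
Inner hash: sum = 192+54+54+54+54+72 = 480; mod 256 = 224 → e0.
Outer input = (K'⊕opad) ∥ inner = aa 5c 5c 5c 5c ∥ e0.
Outer hash (tag): sum = 170+92+92+92+92+224 = 762; mod 256 = 250 → fa.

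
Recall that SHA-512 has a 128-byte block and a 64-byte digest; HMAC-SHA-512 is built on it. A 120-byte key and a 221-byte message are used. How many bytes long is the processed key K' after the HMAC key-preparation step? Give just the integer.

128

Key is 120 ≤ 128 bytes, zero-padded: |K'| = 128.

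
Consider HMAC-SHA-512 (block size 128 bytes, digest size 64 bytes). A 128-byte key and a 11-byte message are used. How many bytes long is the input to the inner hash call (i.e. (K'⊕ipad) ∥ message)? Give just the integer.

Key is 128 ≤ 128 bytes, zero-padded: |K'| = 128.
Inner input = (K'⊕ipad) ∥ m → 128 + 11 = 139 bytes.

139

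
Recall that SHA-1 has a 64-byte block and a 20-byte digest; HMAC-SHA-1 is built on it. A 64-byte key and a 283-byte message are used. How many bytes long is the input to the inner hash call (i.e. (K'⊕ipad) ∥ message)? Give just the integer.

347

Key is 64 ≤ 64 bytes, zero-padded: |K'| = 64.
Inner input = (K'⊕ipad) ∥ m → 64 + 283 = 347 bytes.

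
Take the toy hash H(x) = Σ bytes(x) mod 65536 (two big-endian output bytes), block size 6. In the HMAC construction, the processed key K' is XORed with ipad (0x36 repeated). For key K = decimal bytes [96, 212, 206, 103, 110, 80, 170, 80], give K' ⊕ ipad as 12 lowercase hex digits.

Key decimal bytes [96, 212, 206, 103, 110, 80, 170, 80] = 60 d4 ce 67 6e 50 aa 50 is 8 bytes > B = 6, so hash it first: H(key) = 04 21, then zero-pad to 6 bytes: K' = 04 21 00 00 00 00.
XOR each byte with 0x36: 04⊕36=32, 21⊕36=17, 00⊕36=36, 00⊕36=36, 00⊕36=36, 00⊕36=36.

321736363636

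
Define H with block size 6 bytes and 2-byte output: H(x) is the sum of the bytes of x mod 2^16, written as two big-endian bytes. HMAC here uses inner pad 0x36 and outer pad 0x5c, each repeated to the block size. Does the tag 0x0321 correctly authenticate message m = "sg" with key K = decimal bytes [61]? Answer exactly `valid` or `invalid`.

Key decimal bytes [61] = 3d is 1 byte ≤ B = 6; zero-pad to 6 bytes: K' = 3d 00 00 00 00 00.
K' ⊕ ipad = 0b 36 36 36 36 36; K' ⊕ opad = 61 5c 5c 5c 5c 5c.
Inner hash: sum = 11+54+54+54+54+54+115+103 = 499 → 01 f3.
Outer hash (recomputed tag): sum = 97+92+92+92+92+92+1+243 = 801 → 03 21.
Recomputed tag = 0321; claimed = 0321 → match.

valid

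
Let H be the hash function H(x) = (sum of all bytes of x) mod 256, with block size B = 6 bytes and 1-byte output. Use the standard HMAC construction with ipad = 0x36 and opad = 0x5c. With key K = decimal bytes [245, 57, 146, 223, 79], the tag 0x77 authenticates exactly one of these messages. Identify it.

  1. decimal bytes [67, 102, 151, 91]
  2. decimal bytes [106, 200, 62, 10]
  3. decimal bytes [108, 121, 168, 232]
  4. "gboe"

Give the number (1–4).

1

Key decimal bytes [245, 57, 146, 223, 79] = f5 39 92 df 4f is 5 bytes ≤ B = 6; zero-pad to 6 bytes: K' = f5 39 92 df 4f 00.
K' ⊕ ipad = c3 0f a4 e9 79 36; K' ⊕ opad = a9 65 ce 83 13 5c.
m1: inner = H(c3 0f a4 e9 79 36 43 66 97 5b) = a9; tag = H(a9 65 ce 83 13 5c a9) = 77 ← matches
m2: inner = H(c3 0f a4 e9 79 36 6a c8 3e 0a) = 88; tag = H(a9 65 ce 83 13 5c 88) = 56
m3: inner = H(c3 0f a4 e9 79 36 6c 79 a8 e8) = 83; tag = H(a9 65 ce 83 13 5c 83) = 51
m4: inner = H(c3 0f a4 e9 79 36 67 62 6f 65) = ab; tag = H(a9 65 ce 83 13 5c ab) = 79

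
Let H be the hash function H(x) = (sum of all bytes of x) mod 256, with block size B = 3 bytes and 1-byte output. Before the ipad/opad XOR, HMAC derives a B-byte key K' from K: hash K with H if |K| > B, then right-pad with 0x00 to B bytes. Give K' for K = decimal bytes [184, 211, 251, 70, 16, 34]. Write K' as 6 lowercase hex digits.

|K| = 6 > B = 3, so first hash the key.
H(K): sum = 184+211+251+70+16+34 = 766; mod 256 = 254 → fe.
Zero-pad H(K) = fe to 3 bytes: K' = fe 00 00.

fe0000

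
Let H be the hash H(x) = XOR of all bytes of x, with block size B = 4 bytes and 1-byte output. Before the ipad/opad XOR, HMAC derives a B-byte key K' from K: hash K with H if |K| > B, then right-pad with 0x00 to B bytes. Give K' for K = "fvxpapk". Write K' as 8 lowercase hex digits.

|K| = 7 > B = 4, so first hash the key.
H(K): XOR 66⊕76⊕78⊕70⊕61⊕70⊕6b = 62.
Zero-pad H(K) = 62 to 4 bytes: K' = 62 00 00 00.

62000000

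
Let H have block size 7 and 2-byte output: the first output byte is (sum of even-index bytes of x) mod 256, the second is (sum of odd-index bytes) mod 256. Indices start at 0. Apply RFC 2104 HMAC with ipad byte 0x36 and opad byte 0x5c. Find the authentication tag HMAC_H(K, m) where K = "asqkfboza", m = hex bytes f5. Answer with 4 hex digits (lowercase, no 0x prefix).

557e

Key "asqkfboza" = 61 73 71 6b 66 62 6f 7a 61 is 9 bytes > B = 7, so hash it first: H(key) = 08 ba, then zero-pad to 7 bytes: K' = 08 ba 00 00 00 00 00.
K' ⊕ ipad = 3e 8c 36 36 36 36 36.  K' ⊕ opad = 54 e6 5c 5c 5c 5c 5c.
Inner input = (K'⊕ipad) ∥ m = 3e 8c 36 36 36 36 36 ∥ f5.
Inner hash: even-index sum = 224 mod 256 = 224; odd-index sum = 493 mod 256 = 237 → e0 ed.
Outer input = (K'⊕opad) ∥ inner = 54 e6 5c 5c 5c 5c 5c ∥ e0 ed.
Outer hash (tag): even-index sum = 597 mod 256 = 85; odd-index sum = 638 mod 256 = 126 → 55 7e.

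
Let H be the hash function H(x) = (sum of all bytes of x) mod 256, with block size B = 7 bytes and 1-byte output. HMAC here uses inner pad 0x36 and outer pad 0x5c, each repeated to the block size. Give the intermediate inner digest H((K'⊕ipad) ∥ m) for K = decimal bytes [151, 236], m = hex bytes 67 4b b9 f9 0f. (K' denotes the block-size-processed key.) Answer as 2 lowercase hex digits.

fc

Key decimal bytes [151, 236] = 97 ec is 2 bytes ≤ B = 7; zero-pad to 7 bytes: K' = 97 ec 00 00 00 00 00.
K' ⊕ ipad = a1 da 36 36 36 36 36.
Inner input = a1 da 36 36 36 36 36 ∥ 67 4b b9 f9 0f.
Inner hash: sum = 161+218+54+54+54+54+54+103+75+185+249+15 = 1276; mod 256 = 252 → fc.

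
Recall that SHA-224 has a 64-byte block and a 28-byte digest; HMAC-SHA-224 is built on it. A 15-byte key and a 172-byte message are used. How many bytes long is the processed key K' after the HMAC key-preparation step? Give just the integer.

Key is 15 ≤ 64 bytes, zero-padded: |K'| = 64.

64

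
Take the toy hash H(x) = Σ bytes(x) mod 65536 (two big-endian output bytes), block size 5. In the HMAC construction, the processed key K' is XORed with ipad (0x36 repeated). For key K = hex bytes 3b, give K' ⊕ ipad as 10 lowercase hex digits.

0d36363636

Key hex bytes 3b is 1 byte ≤ B = 5; zero-pad to 5 bytes: K' = 3b 00 00 00 00.
XOR each byte with 0x36: 3b⊕36=0d, 00⊕36=36, 00⊕36=36, 00⊕36=36, 00⊕36=36.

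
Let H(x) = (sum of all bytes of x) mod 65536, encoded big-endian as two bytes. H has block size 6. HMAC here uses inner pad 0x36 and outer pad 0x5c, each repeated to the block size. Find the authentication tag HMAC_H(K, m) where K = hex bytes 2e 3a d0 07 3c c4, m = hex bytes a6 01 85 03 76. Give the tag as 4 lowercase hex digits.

0396

Key hex bytes 2e 3a d0 07 3c c4 is exactly B = 6 bytes: K' = 2e 3a d0 07 3c c4.
K' ⊕ ipad = 18 0c e6 31 0a f2.  K' ⊕ opad = 72 66 8c 5b 60 98.
Inner input = (K'⊕ipad) ∥ m = 18 0c e6 31 0a f2 ∥ a6 01 85 03 76.
Inner hash: sum = 24+12+230+49+10+242+166+1+133+3+118 = 988 → 03 dc.
Outer input = (K'⊕opad) ∥ inner = 72 66 8c 5b 60 98 ∥ 03 dc.
Outer hash (tag): sum = 114+102+140+91+96+152+3+220 = 918 → 03 96.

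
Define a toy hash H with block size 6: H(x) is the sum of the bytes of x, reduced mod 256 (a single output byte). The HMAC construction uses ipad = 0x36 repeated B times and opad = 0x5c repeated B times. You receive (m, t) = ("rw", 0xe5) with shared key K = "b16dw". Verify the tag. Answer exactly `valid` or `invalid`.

invalid

Key "b16dw" = 62 31 36 64 77 is 5 bytes ≤ B = 6; zero-pad to 6 bytes: K' = 62 31 36 64 77 00.
K' ⊕ ipad = 54 07 00 52 41 36; K' ⊕ opad = 3e 6d 6a 38 2b 5c.
Inner hash: sum = 84+7+0+82+65+54+114+119 = 525; mod 256 = 13 → 0d.
Outer hash (recomputed tag): sum = 62+109+106+56+43+92+13 = 481; mod 256 = 225 → e1.
Recomputed tag = e1; claimed = e5 → mismatch.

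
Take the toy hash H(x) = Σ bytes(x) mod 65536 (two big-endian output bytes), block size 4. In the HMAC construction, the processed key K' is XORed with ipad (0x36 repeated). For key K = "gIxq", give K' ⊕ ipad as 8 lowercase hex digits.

517f4e47

Key "gIxq" = 67 49 78 71 is exactly B = 4 bytes: K' = 67 49 78 71.
XOR each byte with 0x36: 67⊕36=51, 49⊕36=7f, 78⊕36=4e, 71⊕36=47.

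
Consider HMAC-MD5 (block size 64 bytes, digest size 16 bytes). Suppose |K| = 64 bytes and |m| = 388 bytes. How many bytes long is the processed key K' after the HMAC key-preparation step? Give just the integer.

64

Key is 64 ≤ 64 bytes, zero-padded: |K'| = 64.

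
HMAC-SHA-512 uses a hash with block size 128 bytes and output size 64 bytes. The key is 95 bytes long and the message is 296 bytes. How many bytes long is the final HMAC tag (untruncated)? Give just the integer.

The tag is one SHA-512 digest: 64 bytes.

64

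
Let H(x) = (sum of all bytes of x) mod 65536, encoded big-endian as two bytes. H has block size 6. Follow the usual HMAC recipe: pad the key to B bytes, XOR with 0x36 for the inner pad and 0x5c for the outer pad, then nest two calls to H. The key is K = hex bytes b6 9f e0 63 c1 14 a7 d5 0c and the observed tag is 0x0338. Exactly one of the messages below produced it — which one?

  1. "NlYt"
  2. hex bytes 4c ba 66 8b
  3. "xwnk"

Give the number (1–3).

Key hex bytes b6 9f e0 63 c1 14 a7 d5 0c is 9 bytes > B = 6, so hash it first: H(key) = 04 f5, then zero-pad to 6 bytes: K' = 04 f5 00 00 00 00.
K' ⊕ ipad = 32 c3 36 36 36 36; K' ⊕ opad = 58 a9 5c 5c 5c 5c.
m1: inner = H(32 c3 36 36 36 36 4e 6c 59 74) = 03 54; tag = H(58 a9 5c 5c 5c 5c 03 54) = 02c8
m2: inner = H(32 c3 36 36 36 36 4c ba 66 8b) = 03 c4; tag = H(58 a9 5c 5c 5c 5c 03 c4) = 0338 ← matches
m3: inner = H(32 c3 36 36 36 36 78 77 6e 6b) = 03 95; tag = H(58 a9 5c 5c 5c 5c 03 95) = 0309

2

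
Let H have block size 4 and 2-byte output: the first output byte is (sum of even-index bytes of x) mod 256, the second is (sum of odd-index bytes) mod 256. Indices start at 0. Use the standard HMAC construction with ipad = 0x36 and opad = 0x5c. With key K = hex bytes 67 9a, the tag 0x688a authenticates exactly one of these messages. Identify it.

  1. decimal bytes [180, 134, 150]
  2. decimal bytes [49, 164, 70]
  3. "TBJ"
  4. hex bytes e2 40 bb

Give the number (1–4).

1

Key hex bytes 67 9a is 2 bytes ≤ B = 4; zero-pad to 4 bytes: K' = 67 9a 00 00.
K' ⊕ ipad = 51 ac 36 36; K' ⊕ opad = 3b c6 5c 5c.
m1: inner = H(51 ac 36 36 b4 86 96) = d1 68; tag = H(3b c6 5c 5c d1 68) = 688a ← matches
m2: inner = H(51 ac 36 36 31 a4 46) = fe 86; tag = H(3b c6 5c 5c fe 86) = 95a8
m3: inner = H(51 ac 36 36 54 42 4a) = 25 24; tag = H(3b c6 5c 5c 25 24) = bc46
m4: inner = H(51 ac 36 36 e2 40 bb) = 24 22; tag = H(3b c6 5c 5c 24 22) = bb44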